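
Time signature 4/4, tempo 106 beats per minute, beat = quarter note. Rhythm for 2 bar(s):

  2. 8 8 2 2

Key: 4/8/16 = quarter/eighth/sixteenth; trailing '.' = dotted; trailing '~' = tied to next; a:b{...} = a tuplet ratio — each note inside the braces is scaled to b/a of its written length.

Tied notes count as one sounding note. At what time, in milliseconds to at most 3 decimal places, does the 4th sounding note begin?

note 4 onset = 4b = 2264.151ms

1. 0.0ms @ 0 + 1698.113ms (3)
2. 1698.113ms @ 3 + 283.019ms (1/2)
3. 1981.132ms @ 7/2 + 283.019ms (1/2)
4. 2264.151ms @ 4 + 1132.075ms (2)
5. 3396.226ms @ 6 + 1132.075ms (2)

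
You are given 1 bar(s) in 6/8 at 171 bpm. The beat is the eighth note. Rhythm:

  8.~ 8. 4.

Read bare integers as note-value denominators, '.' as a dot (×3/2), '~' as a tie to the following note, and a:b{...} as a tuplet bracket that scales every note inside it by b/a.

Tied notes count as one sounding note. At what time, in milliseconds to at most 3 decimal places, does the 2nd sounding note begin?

1. 0.0ms @ 0 + 1052.632ms (3)
2. 1052.632ms @ 3 + 1052.632ms (3)

note 2 onset = 3b = 1052.632ms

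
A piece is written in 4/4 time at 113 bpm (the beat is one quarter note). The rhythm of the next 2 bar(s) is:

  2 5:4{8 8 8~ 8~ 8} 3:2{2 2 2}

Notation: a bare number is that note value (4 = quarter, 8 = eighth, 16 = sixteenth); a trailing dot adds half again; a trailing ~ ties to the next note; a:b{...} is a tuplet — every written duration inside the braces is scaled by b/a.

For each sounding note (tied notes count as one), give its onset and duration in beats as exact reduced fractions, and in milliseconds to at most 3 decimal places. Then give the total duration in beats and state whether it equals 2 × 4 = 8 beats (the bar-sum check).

1) 0.0ms=0b +1061.947ms=2b
2) 1061.947ms=2b +212.389ms=2/5b
3) 1274.336ms=12/5b +212.389ms=2/5b
4) 1486.726ms=14/5b +637.168ms=6/5b
5) 2123.894ms=4b +707.965ms=4/3b
6) 2831.858ms=16/3b +707.965ms=4/3b
7) 3539.823ms=20/3b +707.965ms=4/3b
Σ=8b of 8 (113bpm 4/4) — PASS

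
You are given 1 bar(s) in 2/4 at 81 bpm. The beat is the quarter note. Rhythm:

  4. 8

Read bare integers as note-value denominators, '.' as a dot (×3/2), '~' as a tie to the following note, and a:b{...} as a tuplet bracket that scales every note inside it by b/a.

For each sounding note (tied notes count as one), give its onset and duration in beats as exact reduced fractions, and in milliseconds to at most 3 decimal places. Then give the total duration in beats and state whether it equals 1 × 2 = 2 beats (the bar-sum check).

1) 0.0ms=0b +1111.111ms=3/2b
2) 1111.111ms=3/2b +370.37ms=1/2b
Σ=2b of 2 (81bpm 2/4) — PASS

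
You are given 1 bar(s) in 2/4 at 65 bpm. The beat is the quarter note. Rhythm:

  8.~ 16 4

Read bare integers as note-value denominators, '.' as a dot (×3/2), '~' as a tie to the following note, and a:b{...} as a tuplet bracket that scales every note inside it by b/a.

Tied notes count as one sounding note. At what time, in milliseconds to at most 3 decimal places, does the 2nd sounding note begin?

1. 0.0ms @ 0 + 923.077ms (1)
2. 923.077ms @ 1 + 923.077ms (1)

note 2 onset = 1b = 923.077ms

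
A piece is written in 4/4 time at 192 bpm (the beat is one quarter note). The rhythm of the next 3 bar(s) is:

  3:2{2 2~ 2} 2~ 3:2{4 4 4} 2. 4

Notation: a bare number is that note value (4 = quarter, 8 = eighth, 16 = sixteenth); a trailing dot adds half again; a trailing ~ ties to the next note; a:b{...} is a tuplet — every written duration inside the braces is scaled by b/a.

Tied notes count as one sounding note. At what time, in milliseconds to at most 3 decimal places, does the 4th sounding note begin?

note 4 onset = 20/3b = 2083.333ms

1. 0.0ms @ 0 + 416.667ms (4/3)
2. 416.667ms @ 4/3 + 833.333ms (8/3)
3. 1250.0ms @ 4 + 833.333ms (8/3)
4. 2083.333ms @ 20/3 + 208.333ms (2/3)
5. 2291.667ms @ 22/3 + 208.333ms (2/3)
6. 2500.0ms @ 8 + 937.5ms (3)
7. 3437.5ms @ 11 + 312.5ms (1)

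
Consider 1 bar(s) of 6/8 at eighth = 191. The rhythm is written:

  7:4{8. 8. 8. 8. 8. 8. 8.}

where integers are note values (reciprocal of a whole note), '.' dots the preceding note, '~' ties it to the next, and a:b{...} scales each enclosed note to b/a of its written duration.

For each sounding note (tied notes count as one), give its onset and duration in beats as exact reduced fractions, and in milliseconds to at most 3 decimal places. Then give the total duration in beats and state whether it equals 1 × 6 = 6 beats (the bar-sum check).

1) 0.0ms=0b +269.26ms=6/7b
2) 269.26ms=6/7b +269.26ms=6/7b
3) 538.519ms=12/7b +269.26ms=6/7b
4) 807.779ms=18/7b +269.26ms=6/7b
5) 1077.038ms=24/7b +269.26ms=6/7b
6) 1346.298ms=30/7b +269.26ms=6/7b
7) 1615.557ms=36/7b +269.26ms=6/7b
Σ=6b of 6 (191bpm 6/8) — PASS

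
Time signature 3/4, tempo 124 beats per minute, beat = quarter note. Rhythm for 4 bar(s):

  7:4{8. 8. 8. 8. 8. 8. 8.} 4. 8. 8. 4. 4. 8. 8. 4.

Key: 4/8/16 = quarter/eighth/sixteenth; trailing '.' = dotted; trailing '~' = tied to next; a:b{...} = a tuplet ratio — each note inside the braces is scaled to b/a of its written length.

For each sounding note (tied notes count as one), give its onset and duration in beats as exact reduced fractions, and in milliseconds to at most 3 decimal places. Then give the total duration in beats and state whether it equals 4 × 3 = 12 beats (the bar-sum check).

1) 0.0ms=0b +207.373ms=3/7b
2) 207.373ms=3/7b +207.373ms=3/7b
3) 414.747ms=6/7b +207.373ms=3/7b
4) 622.12ms=9/7b +207.373ms=3/7b
5) 829.493ms=12/7b +207.373ms=3/7b
6) 1036.866ms=15/7b +207.373ms=3/7b
7) 1244.24ms=18/7b +207.373ms=3/7b
8) 1451.613ms=3b +725.806ms=3/2b
9) 2177.419ms=9/2b +362.903ms=3/4b
10) 2540.323ms=21/4b +362.903ms=3/4b
11) 2903.226ms=6b +725.806ms=3/2b
12) 3629.032ms=15/2b +725.806ms=3/2b
13) 4354.839ms=9b +362.903ms=3/4b
14) 4717.742ms=39/4b +362.903ms=3/4b
15) 5080.645ms=21/2b +725.806ms=3/2b
Σ=12b of 12 (124bpm 3/4) — PASS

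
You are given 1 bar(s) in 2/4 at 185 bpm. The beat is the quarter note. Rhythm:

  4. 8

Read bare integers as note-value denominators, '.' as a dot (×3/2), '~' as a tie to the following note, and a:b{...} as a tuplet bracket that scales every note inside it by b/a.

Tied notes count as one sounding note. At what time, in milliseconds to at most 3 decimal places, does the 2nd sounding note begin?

1. 0.0ms @ 0 + 486.486ms (3/2)
2. 486.486ms @ 3/2 + 162.162ms (1/2)

note 2 onset = 3/2b = 486.486ms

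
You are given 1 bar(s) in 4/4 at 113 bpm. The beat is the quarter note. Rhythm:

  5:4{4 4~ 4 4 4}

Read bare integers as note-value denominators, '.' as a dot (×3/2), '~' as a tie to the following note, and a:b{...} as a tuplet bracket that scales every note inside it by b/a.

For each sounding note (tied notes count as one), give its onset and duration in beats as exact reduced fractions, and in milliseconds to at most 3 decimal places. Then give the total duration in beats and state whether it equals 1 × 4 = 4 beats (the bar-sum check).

1) 0.0ms=0b +424.779ms=4/5b
2) 424.779ms=4/5b +849.558ms=8/5b
3) 1274.336ms=12/5b +424.779ms=4/5b
4) 1699.115ms=16/5b +424.779ms=4/5b
Σ=4b of 4 (113bpm 4/4) — PASS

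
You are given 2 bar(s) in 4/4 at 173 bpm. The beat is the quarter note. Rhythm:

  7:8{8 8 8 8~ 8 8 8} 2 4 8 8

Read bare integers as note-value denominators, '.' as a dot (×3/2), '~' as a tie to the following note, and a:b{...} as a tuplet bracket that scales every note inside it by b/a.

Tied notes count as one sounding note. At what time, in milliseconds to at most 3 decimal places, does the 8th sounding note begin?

1. 0.0ms @ 0 + 198.183ms (4/7)
2. 198.183ms @ 4/7 + 198.183ms (4/7)
3. 396.367ms @ 8/7 + 198.183ms (4/7)
4. 594.55ms @ 12/7 + 396.367ms (8/7)
5. 990.917ms @ 20/7 + 198.183ms (4/7)
6. 1189.1ms @ 24/7 + 198.183ms (4/7)
7. 1387.283ms @ 4 + 693.642ms (2)
8. 2080.925ms @ 6 + 346.821ms (1)
9. 2427.746ms @ 7 + 173.41ms (1/2)
10. 2601.156ms @ 15/2 + 173.41ms (1/2)

note 8 onset = 6b = 2080.925ms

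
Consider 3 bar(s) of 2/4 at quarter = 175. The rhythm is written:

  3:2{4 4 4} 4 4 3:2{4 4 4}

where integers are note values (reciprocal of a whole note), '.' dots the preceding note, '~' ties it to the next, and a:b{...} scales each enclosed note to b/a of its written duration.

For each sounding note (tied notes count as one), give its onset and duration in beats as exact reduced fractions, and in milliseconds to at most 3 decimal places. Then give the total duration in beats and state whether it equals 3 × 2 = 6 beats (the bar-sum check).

1) 0.0ms=0b +228.571ms=2/3b
2) 228.571ms=2/3b +228.571ms=2/3b
3) 457.143ms=4/3b +228.571ms=2/3b
4) 685.714ms=2b +342.857ms=1b
5) 1028.571ms=3b +342.857ms=1b
6) 1371.429ms=4b +228.571ms=2/3b
7) 1600.0ms=14/3b +228.571ms=2/3b
8) 1828.571ms=16/3b +228.571ms=2/3b
Σ=6b of 6 (175bpm 2/4) — PASS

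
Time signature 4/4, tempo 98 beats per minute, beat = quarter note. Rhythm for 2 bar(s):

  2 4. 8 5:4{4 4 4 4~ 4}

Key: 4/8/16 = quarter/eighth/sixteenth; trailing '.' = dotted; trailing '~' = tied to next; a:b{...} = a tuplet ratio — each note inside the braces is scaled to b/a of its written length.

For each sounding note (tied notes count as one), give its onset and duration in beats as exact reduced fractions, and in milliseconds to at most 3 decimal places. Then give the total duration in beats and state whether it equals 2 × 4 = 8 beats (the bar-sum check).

1) 0.0ms=0b +1224.49ms=2b
2) 1224.49ms=2b +918.367ms=3/2b
3) 2142.857ms=7/2b +306.122ms=1/2b
4) 2448.98ms=4b +489.796ms=4/5b
5) 2938.776ms=24/5b +489.796ms=4/5b
6) 3428.571ms=28/5b +489.796ms=4/5b
7) 3918.367ms=32/5b +979.592ms=8/5b
Σ=8b of 8 (98bpm 4/4) — PASS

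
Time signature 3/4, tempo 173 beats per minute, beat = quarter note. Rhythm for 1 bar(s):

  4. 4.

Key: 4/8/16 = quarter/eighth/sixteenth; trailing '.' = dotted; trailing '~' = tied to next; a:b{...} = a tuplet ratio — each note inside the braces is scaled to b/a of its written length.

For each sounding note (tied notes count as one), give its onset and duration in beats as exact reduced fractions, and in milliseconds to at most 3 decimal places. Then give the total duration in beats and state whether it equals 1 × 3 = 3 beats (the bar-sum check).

1) 0.0ms=0b +520.231ms=3/2b
2) 520.231ms=3/2b +520.231ms=3/2b
Σ=3b of 3 (173bpm 3/4) — PASS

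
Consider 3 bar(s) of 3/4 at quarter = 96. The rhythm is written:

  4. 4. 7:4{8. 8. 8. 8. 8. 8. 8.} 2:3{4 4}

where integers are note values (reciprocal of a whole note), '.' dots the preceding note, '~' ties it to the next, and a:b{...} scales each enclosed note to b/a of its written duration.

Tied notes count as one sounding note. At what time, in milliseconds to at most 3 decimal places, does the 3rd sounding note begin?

note 3 onset = 3b = 1875.0ms

1. 0.0ms @ 0 + 937.5ms (3/2)
2. 937.5ms @ 3/2 + 937.5ms (3/2)
3. 1875.0ms @ 3 + 267.857ms (3/7)
4. 2142.857ms @ 24/7 + 267.857ms (3/7)
5. 2410.714ms @ 27/7 + 267.857ms (3/7)
6. 2678.571ms @ 30/7 + 267.857ms (3/7)
7. 2946.429ms @ 33/7 + 267.857ms (3/7)
8. 3214.286ms @ 36/7 + 267.857ms (3/7)
9. 3482.143ms @ 39/7 + 267.857ms (3/7)
10. 3750.0ms @ 6 + 937.5ms (3/2)
11. 4687.5ms @ 15/2 + 937.5ms (3/2)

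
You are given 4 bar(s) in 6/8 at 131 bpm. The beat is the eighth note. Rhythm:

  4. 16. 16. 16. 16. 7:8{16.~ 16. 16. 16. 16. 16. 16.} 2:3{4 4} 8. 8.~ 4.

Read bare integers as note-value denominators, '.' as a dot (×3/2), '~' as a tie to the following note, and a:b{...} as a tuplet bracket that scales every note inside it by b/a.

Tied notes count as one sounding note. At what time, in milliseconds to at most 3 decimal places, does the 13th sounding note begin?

1. 0.0ms @ 0 + 1374.046ms (3)
2. 1374.046ms @ 3 + 343.511ms (3/4)
3. 1717.557ms @ 15/4 + 343.511ms (3/4)
4. 2061.069ms @ 9/2 + 343.511ms (3/4)
5. 2404.58ms @ 21/4 + 343.511ms (3/4)
6. 2748.092ms @ 6 + 785.169ms (12/7)
7. 3533.261ms @ 54/7 + 392.585ms (6/7)
8. 3925.845ms @ 60/7 + 392.585ms (6/7)
9. 4318.43ms @ 66/7 + 392.585ms (6/7)
10. 4711.014ms @ 72/7 + 392.585ms (6/7)
11. 5103.599ms @ 78/7 + 392.585ms (6/7)
12. 5496.183ms @ 12 + 1374.046ms (3)
13. 6870.229ms @ 15 + 1374.046ms (3)
14. 8244.275ms @ 18 + 687.023ms (3/2)
15. 8931.298ms @ 39/2 + 2061.069ms (9/2)

note 13 onset = 15b = 6870.229ms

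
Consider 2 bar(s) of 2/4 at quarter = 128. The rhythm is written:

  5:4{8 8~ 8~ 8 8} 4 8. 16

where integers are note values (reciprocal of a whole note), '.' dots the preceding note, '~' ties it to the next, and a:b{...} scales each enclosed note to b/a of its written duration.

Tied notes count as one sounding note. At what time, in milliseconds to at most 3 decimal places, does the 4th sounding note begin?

1. 0.0ms @ 0 + 187.5ms (2/5)
2. 187.5ms @ 2/5 + 562.5ms (6/5)
3. 750.0ms @ 8/5 + 187.5ms (2/5)
4. 937.5ms @ 2 + 468.75ms (1)
5. 1406.25ms @ 3 + 351.562ms (3/4)
6. 1757.812ms @ 15/4 + 117.188ms (1/4)

note 4 onset = 2b = 937.5ms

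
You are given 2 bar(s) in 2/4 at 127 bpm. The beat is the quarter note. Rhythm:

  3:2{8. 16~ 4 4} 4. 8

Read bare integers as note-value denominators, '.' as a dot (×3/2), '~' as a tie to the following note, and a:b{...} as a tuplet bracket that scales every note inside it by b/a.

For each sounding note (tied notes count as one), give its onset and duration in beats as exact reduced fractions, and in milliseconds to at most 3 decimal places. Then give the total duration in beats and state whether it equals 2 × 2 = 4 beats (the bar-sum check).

1) 0.0ms=0b +236.22ms=1/2b
2) 236.22ms=1/2b +393.701ms=5/6b
3) 629.921ms=4/3b +314.961ms=2/3b
4) 944.882ms=2b +708.661ms=3/2b
5) 1653.543ms=7/2b +236.22ms=1/2b
Σ=4b of 4 (127bpm 2/4) — PASS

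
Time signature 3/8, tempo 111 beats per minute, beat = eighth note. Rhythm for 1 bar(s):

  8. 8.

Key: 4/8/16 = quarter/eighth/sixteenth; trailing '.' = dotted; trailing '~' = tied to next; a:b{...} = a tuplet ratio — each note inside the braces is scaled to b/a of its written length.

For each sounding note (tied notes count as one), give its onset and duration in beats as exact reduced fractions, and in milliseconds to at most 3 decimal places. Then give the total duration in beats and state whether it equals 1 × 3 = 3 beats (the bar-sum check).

1) 0.0ms=0b +810.811ms=3/2b
2) 810.811ms=3/2b +810.811ms=3/2b
Σ=3b of 3 (111bpm 3/8) — PASS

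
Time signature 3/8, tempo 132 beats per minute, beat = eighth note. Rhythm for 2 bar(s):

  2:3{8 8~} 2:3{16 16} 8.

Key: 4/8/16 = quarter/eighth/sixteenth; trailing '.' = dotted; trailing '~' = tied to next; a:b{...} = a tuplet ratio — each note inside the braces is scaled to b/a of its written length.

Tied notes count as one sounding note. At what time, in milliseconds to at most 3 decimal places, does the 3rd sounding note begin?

1. 0.0ms @ 0 + 681.818ms (3/2)
2. 681.818ms @ 3/2 + 1022.727ms (9/4)
3. 1704.545ms @ 15/4 + 340.909ms (3/4)
4. 2045.455ms @ 9/2 + 681.818ms (3/2)

note 3 onset = 15/4b = 1704.545ms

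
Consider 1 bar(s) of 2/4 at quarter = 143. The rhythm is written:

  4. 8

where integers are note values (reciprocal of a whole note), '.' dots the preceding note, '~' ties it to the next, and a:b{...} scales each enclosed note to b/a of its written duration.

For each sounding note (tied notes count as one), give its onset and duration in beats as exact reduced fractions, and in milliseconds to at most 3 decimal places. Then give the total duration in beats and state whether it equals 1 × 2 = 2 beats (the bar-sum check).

1) 0.0ms=0b +629.371ms=3/2b
2) 629.371ms=3/2b +209.79ms=1/2b
Σ=2b of 2 (143bpm 2/4) — PASS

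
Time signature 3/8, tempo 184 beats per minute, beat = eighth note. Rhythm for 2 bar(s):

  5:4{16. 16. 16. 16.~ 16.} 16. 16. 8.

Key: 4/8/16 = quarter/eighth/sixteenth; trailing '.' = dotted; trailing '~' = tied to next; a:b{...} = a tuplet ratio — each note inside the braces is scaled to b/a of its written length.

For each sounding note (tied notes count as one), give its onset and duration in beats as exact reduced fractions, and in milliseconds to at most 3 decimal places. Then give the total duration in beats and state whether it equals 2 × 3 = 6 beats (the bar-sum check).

1) 0.0ms=0b +195.652ms=3/5b
2) 195.652ms=3/5b +195.652ms=3/5b
3) 391.304ms=6/5b +195.652ms=3/5b
4) 586.957ms=9/5b +391.304ms=6/5b
5) 978.261ms=3b +244.565ms=3/4b
6) 1222.826ms=15/4b +244.565ms=3/4b
7) 1467.391ms=9/2b +489.13ms=3/2b
Σ=6b of 6 (184bpm 3/8) — PASS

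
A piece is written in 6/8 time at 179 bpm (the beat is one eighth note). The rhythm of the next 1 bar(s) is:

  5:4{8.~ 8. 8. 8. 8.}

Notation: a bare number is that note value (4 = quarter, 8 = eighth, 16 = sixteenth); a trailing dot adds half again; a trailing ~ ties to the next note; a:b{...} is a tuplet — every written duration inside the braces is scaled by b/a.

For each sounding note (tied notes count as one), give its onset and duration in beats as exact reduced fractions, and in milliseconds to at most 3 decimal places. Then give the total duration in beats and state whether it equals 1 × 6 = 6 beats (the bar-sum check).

1) 0.0ms=0b +804.469ms=12/5b
2) 804.469ms=12/5b +402.235ms=6/5b
3) 1206.704ms=18/5b +402.235ms=6/5b
4) 1608.939ms=24/5b +402.235ms=6/5b
Σ=6b of 6 (179bpm 6/8) — PASS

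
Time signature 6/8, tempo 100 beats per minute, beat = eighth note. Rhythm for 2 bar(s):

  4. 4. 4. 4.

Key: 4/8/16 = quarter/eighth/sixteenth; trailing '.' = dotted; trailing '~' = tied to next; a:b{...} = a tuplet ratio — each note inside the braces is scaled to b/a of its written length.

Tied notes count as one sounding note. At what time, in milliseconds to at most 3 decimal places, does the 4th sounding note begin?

note 4 onset = 9b = 5400.0ms

1. 0.0ms @ 0 + 1800.0ms (3)
2. 1800.0ms @ 3 + 1800.0ms (3)
3. 3600.0ms @ 6 + 1800.0ms (3)
4. 5400.0ms @ 9 + 1800.0ms (3)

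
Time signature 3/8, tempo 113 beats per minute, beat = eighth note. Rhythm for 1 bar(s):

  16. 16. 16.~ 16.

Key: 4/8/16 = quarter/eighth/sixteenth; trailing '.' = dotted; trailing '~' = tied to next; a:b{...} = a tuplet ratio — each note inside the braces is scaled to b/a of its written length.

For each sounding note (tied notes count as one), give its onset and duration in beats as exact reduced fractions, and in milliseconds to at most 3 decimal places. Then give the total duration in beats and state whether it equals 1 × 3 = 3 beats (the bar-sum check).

1) 0.0ms=0b +398.23ms=3/4b
2) 398.23ms=3/4b +398.23ms=3/4b
3) 796.46ms=3/2b +796.46ms=3/2b
Σ=3b of 3 (113bpm 3/8) — PASS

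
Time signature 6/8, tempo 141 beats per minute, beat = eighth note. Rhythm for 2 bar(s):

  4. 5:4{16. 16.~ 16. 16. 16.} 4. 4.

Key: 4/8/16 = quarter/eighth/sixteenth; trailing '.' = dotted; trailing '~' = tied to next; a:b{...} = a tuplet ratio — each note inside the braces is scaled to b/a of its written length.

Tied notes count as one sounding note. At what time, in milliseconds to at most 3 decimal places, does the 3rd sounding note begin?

1. 0.0ms @ 0 + 1276.596ms (3)
2. 1276.596ms @ 3 + 255.319ms (3/5)
3. 1531.915ms @ 18/5 + 510.638ms (6/5)
4. 2042.553ms @ 24/5 + 255.319ms (3/5)
5. 2297.872ms @ 27/5 + 255.319ms (3/5)
6. 2553.191ms @ 6 + 1276.596ms (3)
7. 3829.787ms @ 9 + 1276.596ms (3)

note 3 onset = 18/5b = 1531.915ms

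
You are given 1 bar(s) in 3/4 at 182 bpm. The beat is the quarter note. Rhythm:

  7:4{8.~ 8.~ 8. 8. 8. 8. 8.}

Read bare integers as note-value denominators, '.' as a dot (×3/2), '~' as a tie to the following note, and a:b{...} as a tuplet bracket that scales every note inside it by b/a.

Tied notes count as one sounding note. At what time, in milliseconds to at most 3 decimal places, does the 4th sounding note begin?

1. 0.0ms @ 0 + 423.862ms (9/7)
2. 423.862ms @ 9/7 + 141.287ms (3/7)
3. 565.149ms @ 12/7 + 141.287ms (3/7)
4. 706.436ms @ 15/7 + 141.287ms (3/7)
5. 847.724ms @ 18/7 + 141.287ms (3/7)

note 4 onset = 15/7b = 706.436ms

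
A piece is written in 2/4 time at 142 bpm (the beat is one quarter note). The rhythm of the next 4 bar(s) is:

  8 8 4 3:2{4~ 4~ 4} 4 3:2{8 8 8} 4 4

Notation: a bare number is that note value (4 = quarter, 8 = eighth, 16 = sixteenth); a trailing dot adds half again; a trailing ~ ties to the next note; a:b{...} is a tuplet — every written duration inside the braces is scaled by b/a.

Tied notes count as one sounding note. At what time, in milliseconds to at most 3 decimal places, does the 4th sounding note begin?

1. 0.0ms @ 0 + 211.268ms (1/2)
2. 211.268ms @ 1/2 + 211.268ms (1/2)
3. 422.535ms @ 1 + 422.535ms (1)
4. 845.07ms @ 2 + 845.07ms (2)
5. 1690.141ms @ 4 + 422.535ms (1)
6. 2112.676ms @ 5 + 140.845ms (1/3)
7. 2253.521ms @ 16/3 + 140.845ms (1/3)
8. 2394.366ms @ 17/3 + 140.845ms (1/3)
9. 2535.211ms @ 6 + 422.535ms (1)
10. 2957.746ms @ 7 + 422.535ms (1)

note 4 onset = 2b = 845.07ms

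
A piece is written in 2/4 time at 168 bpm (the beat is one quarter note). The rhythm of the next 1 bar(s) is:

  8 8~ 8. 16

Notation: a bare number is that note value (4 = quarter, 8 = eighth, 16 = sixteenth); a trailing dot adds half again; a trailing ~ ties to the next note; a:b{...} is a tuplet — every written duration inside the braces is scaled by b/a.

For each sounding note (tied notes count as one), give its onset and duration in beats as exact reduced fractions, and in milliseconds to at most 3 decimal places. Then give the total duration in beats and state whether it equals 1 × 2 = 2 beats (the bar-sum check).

1) 0.0ms=0b +178.571ms=1/2b
2) 178.571ms=1/2b +446.429ms=5/4b
3) 625.0ms=7/4b +89.286ms=1/4b
Σ=2b of 2 (168bpm 2/4) — PASS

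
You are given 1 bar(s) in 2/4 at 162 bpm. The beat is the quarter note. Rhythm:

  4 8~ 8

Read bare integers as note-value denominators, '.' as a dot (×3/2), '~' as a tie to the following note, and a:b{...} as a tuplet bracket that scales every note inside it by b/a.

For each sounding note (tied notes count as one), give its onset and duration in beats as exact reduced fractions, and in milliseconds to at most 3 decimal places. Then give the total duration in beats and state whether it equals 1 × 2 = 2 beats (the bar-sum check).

1) 0.0ms=0b +370.37ms=1b
2) 370.37ms=1b +370.37ms=1b
Σ=2b of 2 (162bpm 2/4) — PASS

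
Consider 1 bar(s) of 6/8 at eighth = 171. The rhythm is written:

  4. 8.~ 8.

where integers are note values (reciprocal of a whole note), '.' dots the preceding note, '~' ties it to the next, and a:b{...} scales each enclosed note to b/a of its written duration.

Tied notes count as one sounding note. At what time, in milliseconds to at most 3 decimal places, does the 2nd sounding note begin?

note 2 onset = 3b = 1052.632ms

1. 0.0ms @ 0 + 1052.632ms (3)
2. 1052.632ms @ 3 + 1052.632ms (3)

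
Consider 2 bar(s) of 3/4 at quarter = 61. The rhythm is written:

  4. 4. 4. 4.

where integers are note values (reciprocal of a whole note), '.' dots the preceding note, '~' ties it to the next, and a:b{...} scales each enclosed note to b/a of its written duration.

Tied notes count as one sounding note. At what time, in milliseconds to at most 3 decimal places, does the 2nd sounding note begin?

note 2 onset = 3/2b = 1475.41ms

1. 0.0ms @ 0 + 1475.41ms (3/2)
2. 1475.41ms @ 3/2 + 1475.41ms (3/2)
3. 2950.82ms @ 3 + 1475.41ms (3/2)
4. 4426.23ms @ 9/2 + 1475.41ms (3/2)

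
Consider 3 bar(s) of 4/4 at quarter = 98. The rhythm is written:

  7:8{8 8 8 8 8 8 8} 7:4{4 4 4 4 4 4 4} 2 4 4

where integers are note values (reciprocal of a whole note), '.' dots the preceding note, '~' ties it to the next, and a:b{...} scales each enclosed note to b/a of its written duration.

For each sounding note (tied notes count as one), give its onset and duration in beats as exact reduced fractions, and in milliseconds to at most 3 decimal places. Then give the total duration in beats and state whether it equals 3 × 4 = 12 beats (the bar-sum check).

1) 0.0ms=0b +349.854ms=4/7b
2) 349.854ms=4/7b +349.854ms=4/7b
3) 699.708ms=8/7b +349.854ms=4/7b
4) 1049.563ms=12/7b +349.854ms=4/7b
5) 1399.417ms=16/7b +349.854ms=4/7b
6) 1749.271ms=20/7b +349.854ms=4/7b
7) 2099.125ms=24/7b +349.854ms=4/7b
8) 2448.98ms=4b +349.854ms=4/7b
9) 2798.834ms=32/7b +349.854ms=4/7b
10) 3148.688ms=36/7b +349.854ms=4/7b
11) 3498.542ms=40/7b +349.854ms=4/7b
12) 3848.397ms=44/7b +349.854ms=4/7b
13) 4198.251ms=48/7b +349.854ms=4/7b
14) 4548.105ms=52/7b +349.854ms=4/7b
15) 4897.959ms=8b +1224.49ms=2b
16) 6122.449ms=10b +612.245ms=1b
17) 6734.694ms=11b +612.245ms=1b
Σ=12b of 12 (98bpm 4/4) — PASS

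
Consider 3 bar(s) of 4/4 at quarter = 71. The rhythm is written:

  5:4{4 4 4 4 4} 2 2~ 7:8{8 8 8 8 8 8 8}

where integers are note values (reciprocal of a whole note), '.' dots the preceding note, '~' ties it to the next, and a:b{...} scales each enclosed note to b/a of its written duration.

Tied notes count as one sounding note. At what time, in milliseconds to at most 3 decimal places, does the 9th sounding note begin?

note 9 onset = 64/7b = 7726.358ms

1. 0.0ms @ 0 + 676.056ms (4/5)
2. 676.056ms @ 4/5 + 676.056ms (4/5)
3. 1352.113ms @ 8/5 + 676.056ms (4/5)
4. 2028.169ms @ 12/5 + 676.056ms (4/5)
5. 2704.225ms @ 16/5 + 676.056ms (4/5)
6. 3380.282ms @ 4 + 1690.141ms (2)
7. 5070.423ms @ 6 + 2173.038ms (18/7)
8. 7243.461ms @ 60/7 + 482.897ms (4/7)
9. 7726.358ms @ 64/7 + 482.897ms (4/7)
10. 8209.256ms @ 68/7 + 482.897ms (4/7)
11. 8692.153ms @ 72/7 + 482.897ms (4/7)
12. 9175.05ms @ 76/7 + 482.897ms (4/7)
13. 9657.948ms @ 80/7 + 482.897ms (4/7)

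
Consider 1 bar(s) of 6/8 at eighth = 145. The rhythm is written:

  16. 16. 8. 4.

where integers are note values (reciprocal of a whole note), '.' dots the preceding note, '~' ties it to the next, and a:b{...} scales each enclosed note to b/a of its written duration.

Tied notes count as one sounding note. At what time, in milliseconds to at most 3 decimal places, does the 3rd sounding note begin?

note 3 onset = 3/2b = 620.69ms

1. 0.0ms @ 0 + 310.345ms (3/4)
2. 310.345ms @ 3/4 + 310.345ms (3/4)
3. 620.69ms @ 3/2 + 620.69ms (3/2)
4. 1241.379ms @ 3 + 1241.379ms (3)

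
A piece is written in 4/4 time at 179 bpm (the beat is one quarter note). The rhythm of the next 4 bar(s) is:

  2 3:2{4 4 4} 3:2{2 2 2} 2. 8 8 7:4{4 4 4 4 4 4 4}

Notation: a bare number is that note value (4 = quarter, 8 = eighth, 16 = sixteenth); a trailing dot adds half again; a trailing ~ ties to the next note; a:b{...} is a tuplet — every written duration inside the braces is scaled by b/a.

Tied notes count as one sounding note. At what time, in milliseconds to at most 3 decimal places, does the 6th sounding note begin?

1. 0.0ms @ 0 + 670.391ms (2)
2. 670.391ms @ 2 + 223.464ms (2/3)
3. 893.855ms @ 8/3 + 223.464ms (2/3)
4. 1117.318ms @ 10/3 + 223.464ms (2/3)
5. 1340.782ms @ 4 + 446.927ms (4/3)
6. 1787.709ms @ 16/3 + 446.927ms (4/3)
7. 2234.637ms @ 20/3 + 446.927ms (4/3)
8. 2681.564ms @ 8 + 1005.587ms (3)
9. 3687.151ms @ 11 + 167.598ms (1/2)
10. 3854.749ms @ 23/2 + 167.598ms (1/2)
11. 4022.346ms @ 12 + 191.54ms (4/7)
12. 4213.887ms @ 88/7 + 191.54ms (4/7)
13. 4405.427ms @ 92/7 + 191.54ms (4/7)
14. 4596.967ms @ 96/7 + 191.54ms (4/7)
15. 4788.508ms @ 100/7 + 191.54ms (4/7)
16. 4980.048ms @ 104/7 + 191.54ms (4/7)
17. 5171.588ms @ 108/7 + 191.54ms (4/7)

note 6 onset = 16/3b = 1787.709ms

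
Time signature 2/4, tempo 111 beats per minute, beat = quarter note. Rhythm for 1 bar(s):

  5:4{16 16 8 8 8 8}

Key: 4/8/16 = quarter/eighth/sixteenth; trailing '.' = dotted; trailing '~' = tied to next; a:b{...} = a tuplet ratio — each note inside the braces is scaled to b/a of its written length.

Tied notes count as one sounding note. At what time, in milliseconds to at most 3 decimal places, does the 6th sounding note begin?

note 6 onset = 8/5b = 864.865ms

1. 0.0ms @ 0 + 108.108ms (1/5)
2. 108.108ms @ 1/5 + 108.108ms (1/5)
3. 216.216ms @ 2/5 + 216.216ms (2/5)
4. 432.432ms @ 4/5 + 216.216ms (2/5)
5. 648.649ms @ 6/5 + 216.216ms (2/5)
6. 864.865ms @ 8/5 + 216.216ms (2/5)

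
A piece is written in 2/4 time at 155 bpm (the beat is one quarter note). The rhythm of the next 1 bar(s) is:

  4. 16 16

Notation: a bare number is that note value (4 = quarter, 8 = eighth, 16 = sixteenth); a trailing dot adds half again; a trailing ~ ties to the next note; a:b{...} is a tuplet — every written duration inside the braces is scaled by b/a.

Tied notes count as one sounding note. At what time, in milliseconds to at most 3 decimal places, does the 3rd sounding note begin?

1. 0.0ms @ 0 + 580.645ms (3/2)
2. 580.645ms @ 3/2 + 96.774ms (1/4)
3. 677.419ms @ 7/4 + 96.774ms (1/4)

note 3 onset = 7/4b = 677.419ms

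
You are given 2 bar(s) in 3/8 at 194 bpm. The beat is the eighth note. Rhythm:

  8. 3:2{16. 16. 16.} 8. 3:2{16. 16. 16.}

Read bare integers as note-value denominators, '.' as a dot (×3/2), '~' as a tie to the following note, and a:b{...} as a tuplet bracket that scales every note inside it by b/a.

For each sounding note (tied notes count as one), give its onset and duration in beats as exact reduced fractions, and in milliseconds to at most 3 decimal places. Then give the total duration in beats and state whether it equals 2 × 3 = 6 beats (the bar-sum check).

1) 0.0ms=0b +463.918ms=3/2b
2) 463.918ms=3/2b +154.639ms=1/2b
3) 618.557ms=2b +154.639ms=1/2b
4) 773.196ms=5/2b +154.639ms=1/2b
5) 927.835ms=3b +463.918ms=3/2b
6) 1391.753ms=9/2b +154.639ms=1/2b
7) 1546.392ms=5b +154.639ms=1/2b
8) 1701.031ms=11/2b +154.639ms=1/2b
Σ=6b of 6 (194bpm 3/8) — PASS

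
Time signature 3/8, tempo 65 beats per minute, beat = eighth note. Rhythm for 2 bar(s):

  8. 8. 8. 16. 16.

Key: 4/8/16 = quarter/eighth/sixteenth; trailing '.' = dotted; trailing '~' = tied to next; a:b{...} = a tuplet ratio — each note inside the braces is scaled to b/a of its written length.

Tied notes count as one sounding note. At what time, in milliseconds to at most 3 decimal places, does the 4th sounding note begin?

note 4 onset = 9/2b = 4153.846ms

1. 0.0ms @ 0 + 1384.615ms (3/2)
2. 1384.615ms @ 3/2 + 1384.615ms (3/2)
3. 2769.231ms @ 3 + 1384.615ms (3/2)
4. 4153.846ms @ 9/2 + 692.308ms (3/4)
5. 4846.154ms @ 21/4 + 692.308ms (3/4)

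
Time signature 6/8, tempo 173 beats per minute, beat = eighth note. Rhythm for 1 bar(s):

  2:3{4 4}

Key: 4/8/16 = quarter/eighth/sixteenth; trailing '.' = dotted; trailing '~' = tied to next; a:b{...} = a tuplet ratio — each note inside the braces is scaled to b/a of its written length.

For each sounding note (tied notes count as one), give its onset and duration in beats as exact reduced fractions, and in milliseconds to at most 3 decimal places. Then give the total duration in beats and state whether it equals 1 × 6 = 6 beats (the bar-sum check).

1) 0.0ms=0b +1040.462ms=3b
2) 1040.462ms=3b +1040.462ms=3b
Σ=6b of 6 (173bpm 6/8) — PASS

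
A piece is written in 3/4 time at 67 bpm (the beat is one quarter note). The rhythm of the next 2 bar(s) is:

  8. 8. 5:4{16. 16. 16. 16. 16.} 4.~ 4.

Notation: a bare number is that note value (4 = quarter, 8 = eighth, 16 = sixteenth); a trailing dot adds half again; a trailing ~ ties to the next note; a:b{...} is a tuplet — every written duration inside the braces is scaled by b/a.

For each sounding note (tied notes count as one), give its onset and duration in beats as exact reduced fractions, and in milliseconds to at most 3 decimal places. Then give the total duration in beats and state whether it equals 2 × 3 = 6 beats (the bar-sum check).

1) 0.0ms=0b +671.642ms=3/4b
2) 671.642ms=3/4b +671.642ms=3/4b
3) 1343.284ms=3/2b +268.657ms=3/10b
4) 1611.94ms=9/5b +268.657ms=3/10b
5) 1880.597ms=21/10b +268.657ms=3/10b
6) 2149.254ms=12/5b +268.657ms=3/10b
7) 2417.91ms=27/10b +268.657ms=3/10b
8) 2686.567ms=3b +2686.567ms=3b
Σ=6b of 6 (67bpm 3/4) — PASS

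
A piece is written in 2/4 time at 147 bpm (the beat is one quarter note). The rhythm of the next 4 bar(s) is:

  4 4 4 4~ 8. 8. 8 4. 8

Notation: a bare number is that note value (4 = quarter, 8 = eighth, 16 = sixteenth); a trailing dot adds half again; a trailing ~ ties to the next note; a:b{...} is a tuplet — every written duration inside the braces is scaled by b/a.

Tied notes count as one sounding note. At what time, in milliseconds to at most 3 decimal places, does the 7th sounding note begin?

note 7 onset = 6b = 2448.98ms

1. 0.0ms @ 0 + 408.163ms (1)
2. 408.163ms @ 1 + 408.163ms (1)
3. 816.327ms @ 2 + 408.163ms (1)
4. 1224.49ms @ 3 + 714.286ms (7/4)
5. 1938.776ms @ 19/4 + 306.122ms (3/4)
6. 2244.898ms @ 11/2 + 204.082ms (1/2)
7. 2448.98ms @ 6 + 612.245ms (3/2)
8. 3061.224ms @ 15/2 + 204.082ms (1/2)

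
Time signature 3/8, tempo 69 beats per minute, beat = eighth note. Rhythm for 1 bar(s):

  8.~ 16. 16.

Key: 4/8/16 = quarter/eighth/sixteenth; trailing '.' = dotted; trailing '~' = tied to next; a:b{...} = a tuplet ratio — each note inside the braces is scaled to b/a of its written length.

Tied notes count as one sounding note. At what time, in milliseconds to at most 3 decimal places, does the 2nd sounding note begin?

1. 0.0ms @ 0 + 1956.522ms (9/4)
2. 1956.522ms @ 9/4 + 652.174ms (3/4)

note 2 onset = 9/4b = 1956.522ms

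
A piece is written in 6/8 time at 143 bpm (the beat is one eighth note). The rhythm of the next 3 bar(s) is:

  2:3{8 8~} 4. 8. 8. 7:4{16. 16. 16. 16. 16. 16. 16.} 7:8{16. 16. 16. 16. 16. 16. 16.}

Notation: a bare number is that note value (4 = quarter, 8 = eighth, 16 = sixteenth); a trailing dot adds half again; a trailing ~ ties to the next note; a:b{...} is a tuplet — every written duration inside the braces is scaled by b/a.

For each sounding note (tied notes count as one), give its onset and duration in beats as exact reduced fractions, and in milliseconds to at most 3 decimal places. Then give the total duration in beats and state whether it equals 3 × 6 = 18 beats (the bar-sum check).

1) 0.0ms=0b +629.371ms=3/2b
2) 629.371ms=3/2b +1888.112ms=9/2b
3) 2517.483ms=6b +629.371ms=3/2b
4) 3146.853ms=15/2b +629.371ms=3/2b
5) 3776.224ms=9b +179.82ms=3/7b
6) 3956.044ms=66/7b +179.82ms=3/7b
7) 4135.864ms=69/7b +179.82ms=3/7b
8) 4315.684ms=72/7b +179.82ms=3/7b
9) 4495.504ms=75/7b +179.82ms=3/7b
10) 4675.325ms=78/7b +179.82ms=3/7b
11) 4855.145ms=81/7b +179.82ms=3/7b
12) 5034.965ms=12b +359.64ms=6/7b
13) 5394.605ms=90/7b +359.64ms=6/7b
14) 5754.246ms=96/7b +359.64ms=6/7b
15) 6113.886ms=102/7b +359.64ms=6/7b
16) 6473.526ms=108/7b +359.64ms=6/7b
17) 6833.167ms=114/7b +359.64ms=6/7b
18) 7192.807ms=120/7b +359.64ms=6/7b
Σ=18b of 18 (143bpm 6/8) — PASS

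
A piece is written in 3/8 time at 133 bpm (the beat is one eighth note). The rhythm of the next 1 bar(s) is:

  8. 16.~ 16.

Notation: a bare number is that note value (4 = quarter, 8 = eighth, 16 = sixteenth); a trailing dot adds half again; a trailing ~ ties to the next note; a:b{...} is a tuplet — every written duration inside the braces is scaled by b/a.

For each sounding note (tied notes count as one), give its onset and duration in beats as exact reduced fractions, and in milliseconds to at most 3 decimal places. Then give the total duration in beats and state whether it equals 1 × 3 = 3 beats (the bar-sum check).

1) 0.0ms=0b +676.692ms=3/2b
2) 676.692ms=3/2b +676.692ms=3/2b
Σ=3b of 3 (133bpm 3/8) — PASS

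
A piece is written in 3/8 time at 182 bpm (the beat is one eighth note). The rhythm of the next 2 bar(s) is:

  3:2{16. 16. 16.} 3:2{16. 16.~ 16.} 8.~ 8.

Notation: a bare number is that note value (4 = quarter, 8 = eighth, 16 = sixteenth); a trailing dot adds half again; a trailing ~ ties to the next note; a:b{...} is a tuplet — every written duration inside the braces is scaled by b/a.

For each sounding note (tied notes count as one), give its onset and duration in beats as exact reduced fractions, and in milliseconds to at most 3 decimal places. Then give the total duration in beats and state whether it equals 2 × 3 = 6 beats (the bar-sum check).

1) 0.0ms=0b +164.835ms=1/2b
2) 164.835ms=1/2b +164.835ms=1/2b
3) 329.67ms=1b +164.835ms=1/2b
4) 494.505ms=3/2b +164.835ms=1/2b
5) 659.341ms=2b +329.67ms=1b
6) 989.011ms=3b +989.011ms=3b
Σ=6b of 6 (182bpm 3/8) — PASS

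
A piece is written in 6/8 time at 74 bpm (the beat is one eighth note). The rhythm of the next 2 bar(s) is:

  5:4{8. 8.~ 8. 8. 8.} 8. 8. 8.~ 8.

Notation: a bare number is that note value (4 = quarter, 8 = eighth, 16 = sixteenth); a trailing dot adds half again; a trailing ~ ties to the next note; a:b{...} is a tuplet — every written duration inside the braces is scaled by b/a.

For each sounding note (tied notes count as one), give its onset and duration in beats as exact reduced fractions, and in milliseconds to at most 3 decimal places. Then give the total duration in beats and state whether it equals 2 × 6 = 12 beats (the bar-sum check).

1) 0.0ms=0b +972.973ms=6/5b
2) 972.973ms=6/5b +1945.946ms=12/5b
3) 2918.919ms=18/5b +972.973ms=6/5b
4) 3891.892ms=24/5b +972.973ms=6/5b
5) 4864.865ms=6b +1216.216ms=3/2b
6) 6081.081ms=15/2b +1216.216ms=3/2b
7) 7297.297ms=9b +2432.432ms=3b
Σ=12b of 12 (74bpm 6/8) — PASS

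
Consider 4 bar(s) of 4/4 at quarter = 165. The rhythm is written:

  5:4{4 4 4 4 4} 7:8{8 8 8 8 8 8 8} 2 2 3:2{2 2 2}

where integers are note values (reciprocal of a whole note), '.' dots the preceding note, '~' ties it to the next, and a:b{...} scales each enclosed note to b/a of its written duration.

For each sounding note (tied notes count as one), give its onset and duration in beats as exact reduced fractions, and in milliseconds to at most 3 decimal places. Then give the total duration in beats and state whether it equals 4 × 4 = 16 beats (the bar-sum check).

1) 0.0ms=0b +290.909ms=4/5b
2) 290.909ms=4/5b +290.909ms=4/5b
3) 581.818ms=8/5b +290.909ms=4/5b
4) 872.727ms=12/5b +290.909ms=4/5b
5) 1163.636ms=16/5b +290.909ms=4/5b
6) 1454.545ms=4b +207.792ms=4/7b
7) 1662.338ms=32/7b +207.792ms=4/7b
8) 1870.13ms=36/7b +207.792ms=4/7b
9) 2077.922ms=40/7b +207.792ms=4/7b
10) 2285.714ms=44/7b +207.792ms=4/7b
11) 2493.506ms=48/7b +207.792ms=4/7b
12) 2701.299ms=52/7b +207.792ms=4/7b
13) 2909.091ms=8b +727.273ms=2b
14) 3636.364ms=10b +727.273ms=2b
15) 4363.636ms=12b +484.848ms=4/3b
16) 4848.485ms=40/3b +484.848ms=4/3b
17) 5333.333ms=44/3b +484.848ms=4/3b
Σ=16b of 16 (165bpm 4/4) — PASS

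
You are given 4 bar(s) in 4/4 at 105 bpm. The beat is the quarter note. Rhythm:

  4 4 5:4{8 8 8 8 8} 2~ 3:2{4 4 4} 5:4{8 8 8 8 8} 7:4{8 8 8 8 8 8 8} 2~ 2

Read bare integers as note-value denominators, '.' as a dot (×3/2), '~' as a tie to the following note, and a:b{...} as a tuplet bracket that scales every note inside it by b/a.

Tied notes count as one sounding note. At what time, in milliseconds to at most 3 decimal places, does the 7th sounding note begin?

note 7 onset = 18/5b = 2057.143ms

1. 0.0ms @ 0 + 571.429ms (1)
2. 571.429ms @ 1 + 571.429ms (1)
3. 1142.857ms @ 2 + 228.571ms (2/5)
4. 1371.429ms @ 12/5 + 228.571ms (2/5)
5. 1600.0ms @ 14/5 + 228.571ms (2/5)
6. 1828.571ms @ 16/5 + 228.571ms (2/5)
7. 2057.143ms @ 18/5 + 228.571ms (2/5)
8. 2285.714ms @ 4 + 1523.81ms (8/3)
9. 3809.524ms @ 20/3 + 380.952ms (2/3)
10. 4190.476ms @ 22/3 + 380.952ms (2/3)
11. 4571.429ms @ 8 + 228.571ms (2/5)
12. 4800.0ms @ 42/5 + 228.571ms (2/5)
13. 5028.571ms @ 44/5 + 228.571ms (2/5)
14. 5257.143ms @ 46/5 + 228.571ms (2/5)
15. 5485.714ms @ 48/5 + 228.571ms (2/5)
16. 5714.286ms @ 10 + 163.265ms (2/7)
17. 5877.551ms @ 72/7 + 163.265ms (2/7)
18. 6040.816ms @ 74/7 + 163.265ms (2/7)
19. 6204.082ms @ 76/7 + 163.265ms (2/7)
20. 6367.347ms @ 78/7 + 163.265ms (2/7)
21. 6530.612ms @ 80/7 + 163.265ms (2/7)
22. 6693.878ms @ 82/7 + 163.265ms (2/7)
23. 6857.143ms @ 12 + 2285.714ms (4)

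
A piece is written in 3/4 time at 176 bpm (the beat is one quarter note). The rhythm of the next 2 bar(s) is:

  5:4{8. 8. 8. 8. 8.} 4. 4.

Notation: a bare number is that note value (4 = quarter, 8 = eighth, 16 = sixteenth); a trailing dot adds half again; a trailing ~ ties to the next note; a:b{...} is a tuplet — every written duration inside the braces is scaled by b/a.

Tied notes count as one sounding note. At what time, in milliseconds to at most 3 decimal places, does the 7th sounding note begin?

note 7 onset = 9/2b = 1534.091ms

1. 0.0ms @ 0 + 204.545ms (3/5)
2. 204.545ms @ 3/5 + 204.545ms (3/5)
3. 409.091ms @ 6/5 + 204.545ms (3/5)
4. 613.636ms @ 9/5 + 204.545ms (3/5)
5. 818.182ms @ 12/5 + 204.545ms (3/5)
6. 1022.727ms @ 3 + 511.364ms (3/2)
7. 1534.091ms @ 9/2 + 511.364ms (3/2)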